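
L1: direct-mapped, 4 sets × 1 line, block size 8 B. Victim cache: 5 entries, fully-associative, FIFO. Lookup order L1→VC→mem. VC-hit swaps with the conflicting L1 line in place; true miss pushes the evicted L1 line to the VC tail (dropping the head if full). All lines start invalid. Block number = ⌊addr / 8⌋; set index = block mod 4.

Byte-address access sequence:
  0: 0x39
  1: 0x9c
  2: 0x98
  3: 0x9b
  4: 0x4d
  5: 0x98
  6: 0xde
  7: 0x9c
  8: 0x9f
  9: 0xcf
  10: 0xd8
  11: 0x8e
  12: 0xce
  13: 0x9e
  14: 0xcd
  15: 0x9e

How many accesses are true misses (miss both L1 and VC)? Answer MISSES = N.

MISSES = 6

  [0] addr=0x39 blk=7 s=3: MISS | VC []
  [1] addr=0x9c blk=19 s=3: MISS | VC [7]
  [2] addr=0x98 blk=19 s=3: L1-HIT | VC [7]
  [3] addr=0x9b blk=19 s=3: L1-HIT | VC [7]
  [4] addr=0x4d blk=9 s=1: MISS | VC [7]
  [5] addr=0x98 blk=19 s=3: L1-HIT | VC [7]
  [6] addr=0xde blk=27 s=3: MISS | VC [7, 19]
  [7] addr=0x9c blk=19 s=3: VC-HIT | VC [7, 27]
  [8] addr=0x9f blk=19 s=3: L1-HIT | VC [7, 27]
  [9] addr=0xcf blk=25 s=1: MISS | VC [7, 27, 9]
  [10] addr=0xd8 blk=27 s=3: VC-HIT | VC [7, 19, 9]
  [11] addr=0x8e blk=17 s=1: MISS | VC [7, 19, 9, 25]
  [12] addr=0xce blk=25 s=1: VC-HIT | VC [7, 19, 9, 17]
  [13] addr=0x9e blk=19 s=3: VC-HIT | VC [7, 27, 9, 17]
  [14] addr=0xcd blk=25 s=1: L1-HIT | VC [7, 27, 9, 17]
  [15] addr=0x9e blk=19 s=3: L1-HIT | VC [7, 27, 9, 17]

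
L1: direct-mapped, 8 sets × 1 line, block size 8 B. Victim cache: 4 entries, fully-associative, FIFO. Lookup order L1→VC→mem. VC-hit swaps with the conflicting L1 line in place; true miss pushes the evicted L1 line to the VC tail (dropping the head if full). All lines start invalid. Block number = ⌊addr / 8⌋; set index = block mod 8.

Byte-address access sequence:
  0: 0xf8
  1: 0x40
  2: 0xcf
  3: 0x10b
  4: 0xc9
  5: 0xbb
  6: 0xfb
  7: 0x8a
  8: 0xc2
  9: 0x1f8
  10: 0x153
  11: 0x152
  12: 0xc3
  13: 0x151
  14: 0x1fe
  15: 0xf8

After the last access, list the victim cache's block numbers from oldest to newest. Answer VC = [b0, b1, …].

0: 0xf8 (blk 31, set 7) → MISS  vc=[]
1: 0x40 (blk 8, set 0) → MISS  vc=[]
2: 0xcf (blk 25, set 1) → MISS  vc=[]
3: 0x10b (blk 33, set 1) → MISS  vc=[25]
4: 0xc9 (blk 25, set 1) → VC-HIT  vc=[33]
5: 0xbb (blk 23, set 7) → MISS  vc=[33, 31]
6: 0xfb (blk 31, set 7) → VC-HIT  vc=[33, 23]
7: 0x8a (blk 17, set 1) → MISS  vc=[33, 23, 25]
8: 0xc2 (blk 24, set 0) → MISS  vc=[33, 23, 25, 8]
9: 0x1f8 (blk 63, set 7) → MISS  vc=[23, 25, 8, 31]
10: 0x153 (blk 42, set 2) → MISS  vc=[23, 25, 8, 31]
11: 0x152 (blk 42, set 2) → L1-HIT  vc=[23, 25, 8, 31]
12: 0xc3 (blk 24, set 0) → L1-HIT  vc=[23, 25, 8, 31]
13: 0x151 (blk 42, set 2) → L1-HIT  vc=[23, 25, 8, 31]
14: 0x1fe (blk 63, set 7) → L1-HIT  vc=[23, 25, 8, 31]
15: 0xf8 (blk 31, set 7) → VC-HIT  vc=[23, 25, 8, 63]

VC = [23, 25, 8, 63]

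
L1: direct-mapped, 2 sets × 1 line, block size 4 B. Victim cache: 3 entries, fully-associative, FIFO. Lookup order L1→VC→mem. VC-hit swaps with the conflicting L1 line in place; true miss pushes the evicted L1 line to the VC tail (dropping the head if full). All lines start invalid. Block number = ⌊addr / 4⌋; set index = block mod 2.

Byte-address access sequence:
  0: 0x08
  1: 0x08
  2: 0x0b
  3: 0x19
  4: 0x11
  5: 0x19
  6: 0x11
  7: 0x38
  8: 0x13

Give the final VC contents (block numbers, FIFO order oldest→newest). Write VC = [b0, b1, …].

#0 0x8→b2/s0 MISS; vc=[]
#1 0x8→b2/s0 L1-HIT; vc=[]
#2 0xb→b2/s0 L1-HIT; vc=[]
#3 0x19→b6/s0 MISS; vc=[2]
#4 0x11→b4/s0 MISS; vc=[2,6]
#5 0x19→b6/s0 VC-HIT; vc=[2,4]
#6 0x11→b4/s0 VC-HIT; vc=[2,6]
#7 0x38→b14/s0 MISS; vc=[2,6,4]
#8 0x13→b4/s0 VC-HIT; vc=[2,6,14]

VC = [2, 6, 14]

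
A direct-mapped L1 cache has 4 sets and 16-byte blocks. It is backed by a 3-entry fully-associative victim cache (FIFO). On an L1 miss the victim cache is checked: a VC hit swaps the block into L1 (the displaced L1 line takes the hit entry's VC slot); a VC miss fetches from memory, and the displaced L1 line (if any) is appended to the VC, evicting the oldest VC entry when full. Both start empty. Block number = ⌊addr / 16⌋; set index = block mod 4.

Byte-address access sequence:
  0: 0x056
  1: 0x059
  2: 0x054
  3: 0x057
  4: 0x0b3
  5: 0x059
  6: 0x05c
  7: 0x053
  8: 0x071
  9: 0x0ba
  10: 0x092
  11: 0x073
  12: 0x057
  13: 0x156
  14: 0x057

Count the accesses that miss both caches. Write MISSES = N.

MISSES = 5

  [0] addr=0x56 blk=5 s=1: MISS | VC []
  [1] addr=0x59 blk=5 s=1: L1-HIT | VC []
  [2] addr=0x54 blk=5 s=1: L1-HIT | VC []
  [3] addr=0x57 blk=5 s=1: L1-HIT | VC []
  [4] addr=0xb3 blk=11 s=3: MISS | VC []
  [5] addr=0x59 blk=5 s=1: L1-HIT | VC []
  [6] addr=0x5c blk=5 s=1: L1-HIT | VC []
  [7] addr=0x53 blk=5 s=1: L1-HIT | VC []
  [8] addr=0x71 blk=7 s=3: MISS | VC [11]
  [9] addr=0xba blk=11 s=3: VC-HIT | VC [7]
  [10] addr=0x92 blk=9 s=1: MISS | VC [7, 5]
  [11] addr=0x73 blk=7 s=3: VC-HIT | VC [11, 5]
  [12] addr=0x57 blk=5 s=1: VC-HIT | VC [11, 9]
  [13] addr=0x156 blk=21 s=1: MISS | VC [11, 9, 5]
  [14] addr=0x57 blk=5 s=1: VC-HIT | VC [11, 9, 21]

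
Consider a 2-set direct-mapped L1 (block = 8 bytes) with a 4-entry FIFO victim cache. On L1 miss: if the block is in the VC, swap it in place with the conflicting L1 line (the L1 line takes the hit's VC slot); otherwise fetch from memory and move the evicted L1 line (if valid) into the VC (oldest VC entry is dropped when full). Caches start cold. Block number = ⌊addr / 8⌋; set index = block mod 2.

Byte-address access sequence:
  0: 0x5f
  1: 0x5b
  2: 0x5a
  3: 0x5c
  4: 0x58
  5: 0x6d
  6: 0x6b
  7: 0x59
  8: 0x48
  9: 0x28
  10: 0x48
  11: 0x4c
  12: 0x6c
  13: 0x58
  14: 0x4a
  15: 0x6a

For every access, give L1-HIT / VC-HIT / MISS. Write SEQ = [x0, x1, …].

  [0] addr=0x5f blk=11 s=1: MISS | VC []
  [1] addr=0x5b blk=11 s=1: L1-HIT | VC []
  [2] addr=0x5a blk=11 s=1: L1-HIT | VC []
  [3] addr=0x5c blk=11 s=1: L1-HIT | VC []
  [4] addr=0x58 blk=11 s=1: L1-HIT | VC []
  [5] addr=0x6d blk=13 s=1: MISS | VC [11]
  [6] addr=0x6b blk=13 s=1: L1-HIT | VC [11]
  [7] addr=0x59 blk=11 s=1: VC-HIT | VC [13]
  [8] addr=0x48 blk=9 s=1: MISS | VC [13, 11]
  [9] addr=0x28 blk=5 s=1: MISS | VC [13, 11, 9]
  [10] addr=0x48 blk=9 s=1: VC-HIT | VC [13, 11, 5]
  [11] addr=0x4c blk=9 s=1: L1-HIT | VC [13, 11, 5]
  [12] addr=0x6c blk=13 s=1: VC-HIT | VC [9, 11, 5]
  [13] addr=0x58 blk=11 s=1: VC-HIT | VC [9, 13, 5]
  [14] addr=0x4a blk=9 s=1: VC-HIT | VC [11, 13, 5]
  [15] addr=0x6a blk=13 s=1: VC-HIT | VC [11, 9, 5]

SEQ = [MISS, L1-HIT, L1-HIT, L1-HIT, L1-HIT, MISS, L1-HIT, VC-HIT, MISS, MISS, VC-HIT, L1-HIT, VC-HIT, VC-HIT, VC-HIT, VC-HIT]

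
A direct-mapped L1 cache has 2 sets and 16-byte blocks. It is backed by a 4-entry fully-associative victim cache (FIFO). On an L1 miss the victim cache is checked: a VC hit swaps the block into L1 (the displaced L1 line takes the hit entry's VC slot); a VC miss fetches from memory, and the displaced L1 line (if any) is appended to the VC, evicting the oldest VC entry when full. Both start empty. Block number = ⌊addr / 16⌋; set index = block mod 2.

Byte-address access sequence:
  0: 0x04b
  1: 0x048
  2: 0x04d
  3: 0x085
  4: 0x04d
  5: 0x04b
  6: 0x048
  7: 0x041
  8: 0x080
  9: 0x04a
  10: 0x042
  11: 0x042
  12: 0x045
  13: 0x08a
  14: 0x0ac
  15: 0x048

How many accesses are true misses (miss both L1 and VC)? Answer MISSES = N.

0: 0x4b (blk 4, set 0) → MISS  vc=[]
1: 0x48 (blk 4, set 0) → L1-HIT  vc=[]
2: 0x4d (blk 4, set 0) → L1-HIT  vc=[]
3: 0x85 (blk 8, set 0) → MISS  vc=[4]
4: 0x4d (blk 4, set 0) → VC-HIT  vc=[8]
5: 0x4b (blk 4, set 0) → L1-HIT  vc=[8]
6: 0x48 (blk 4, set 0) → L1-HIT  vc=[8]
7: 0x41 (blk 4, set 0) → L1-HIT  vc=[8]
8: 0x80 (blk 8, set 0) → VC-HIT  vc=[4]
9: 0x4a (blk 4, set 0) → VC-HIT  vc=[8]
10: 0x42 (blk 4, set 0) → L1-HIT  vc=[8]
11: 0x42 (blk 4, set 0) → L1-HIT  vc=[8]
12: 0x45 (blk 4, set 0) → L1-HIT  vc=[8]
13: 0x8a (blk 8, set 0) → VC-HIT  vc=[4]
14: 0xac (blk 10, set 0) → MISS  vc=[4, 8]
15: 0x48 (blk 4, set 0) → VC-HIT  vc=[10, 8]

MISSES = 3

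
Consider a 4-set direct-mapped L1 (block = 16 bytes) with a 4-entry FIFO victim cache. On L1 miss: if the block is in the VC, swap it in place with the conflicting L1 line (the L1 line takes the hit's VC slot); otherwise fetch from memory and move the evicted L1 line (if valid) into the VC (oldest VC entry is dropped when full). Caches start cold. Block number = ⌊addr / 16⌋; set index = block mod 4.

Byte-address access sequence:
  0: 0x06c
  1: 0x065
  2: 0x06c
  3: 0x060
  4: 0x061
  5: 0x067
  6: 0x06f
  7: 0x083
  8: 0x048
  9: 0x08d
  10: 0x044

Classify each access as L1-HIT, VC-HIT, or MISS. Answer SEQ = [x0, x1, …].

SEQ = [MISS, L1-HIT, L1-HIT, L1-HIT, L1-HIT, L1-HIT, L1-HIT, MISS, MISS, VC-HIT, VC-HIT]

0: 0x6c (blk 6, set 2) → MISS  vc=[]
1: 0x65 (blk 6, set 2) → L1-HIT  vc=[]
2: 0x6c (blk 6, set 2) → L1-HIT  vc=[]
3: 0x60 (blk 6, set 2) → L1-HIT  vc=[]
4: 0x61 (blk 6, set 2) → L1-HIT  vc=[]
5: 0x67 (blk 6, set 2) → L1-HIT  vc=[]
6: 0x6f (blk 6, set 2) → L1-HIT  vc=[]
7: 0x83 (blk 8, set 0) → MISS  vc=[]
8: 0x48 (blk 4, set 0) → MISS  vc=[8]
9: 0x8d (blk 8, set 0) → VC-HIT  vc=[4]
10: 0x44 (blk 4, set 0) → VC-HIT  vc=[8]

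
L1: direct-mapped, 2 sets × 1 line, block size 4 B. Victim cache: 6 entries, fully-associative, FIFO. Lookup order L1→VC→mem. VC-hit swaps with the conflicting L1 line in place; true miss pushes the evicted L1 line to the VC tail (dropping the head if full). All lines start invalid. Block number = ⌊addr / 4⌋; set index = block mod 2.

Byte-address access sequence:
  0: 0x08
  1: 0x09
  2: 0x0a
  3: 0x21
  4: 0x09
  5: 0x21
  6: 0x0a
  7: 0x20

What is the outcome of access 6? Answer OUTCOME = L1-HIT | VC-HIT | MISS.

OUTCOME = VC-HIT

0: 0x8 (blk 2, set 0) → MISS  vc=[]
1: 0x9 (blk 2, set 0) → L1-HIT  vc=[]
2: 0xa (blk 2, set 0) → L1-HIT  vc=[]
3: 0x21 (blk 8, set 0) → MISS  vc=[2]
4: 0x9 (blk 2, set 0) → VC-HIT  vc=[8]
5: 0x21 (blk 8, set 0) → VC-HIT  vc=[2]
6: 0xa (blk 2, set 0) → VC-HIT  vc=[8]
7: 0x20 (blk 8, set 0) → VC-HIT  vc=[2]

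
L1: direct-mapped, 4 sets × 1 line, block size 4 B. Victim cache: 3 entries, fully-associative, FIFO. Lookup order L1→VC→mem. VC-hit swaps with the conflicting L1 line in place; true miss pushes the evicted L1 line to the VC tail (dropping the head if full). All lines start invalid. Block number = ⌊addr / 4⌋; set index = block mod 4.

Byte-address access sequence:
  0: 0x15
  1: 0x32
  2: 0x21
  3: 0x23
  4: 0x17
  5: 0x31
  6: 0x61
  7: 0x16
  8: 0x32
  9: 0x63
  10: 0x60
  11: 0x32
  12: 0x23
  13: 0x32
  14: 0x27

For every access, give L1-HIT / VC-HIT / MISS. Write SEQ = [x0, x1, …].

SEQ = [MISS, MISS, MISS, L1-HIT, L1-HIT, VC-HIT, MISS, L1-HIT, VC-HIT, VC-HIT, L1-HIT, VC-HIT, VC-HIT, VC-HIT, MISS]

#0 0x15→b5/s1 MISS; vc=[]
#1 0x32→b12/s0 MISS; vc=[]
#2 0x21→b8/s0 MISS; vc=[12]
#3 0x23→b8/s0 L1-HIT; vc=[12]
#4 0x17→b5/s1 L1-HIT; vc=[12]
#5 0x31→b12/s0 VC-HIT; vc=[8]
#6 0x61→b24/s0 MISS; vc=[8,12]
#7 0x16→b5/s1 L1-HIT; vc=[8,12]
#8 0x32→b12/s0 VC-HIT; vc=[8,24]
#9 0x63→b24/s0 VC-HIT; vc=[8,12]
#10 0x60→b24/s0 L1-HIT; vc=[8,12]
#11 0x32→b12/s0 VC-HIT; vc=[8,24]
#12 0x23→b8/s0 VC-HIT; vc=[12,24]
#13 0x32→b12/s0 VC-HIT; vc=[8,24]
#14 0x27→b9/s1 MISS; vc=[8,24,5]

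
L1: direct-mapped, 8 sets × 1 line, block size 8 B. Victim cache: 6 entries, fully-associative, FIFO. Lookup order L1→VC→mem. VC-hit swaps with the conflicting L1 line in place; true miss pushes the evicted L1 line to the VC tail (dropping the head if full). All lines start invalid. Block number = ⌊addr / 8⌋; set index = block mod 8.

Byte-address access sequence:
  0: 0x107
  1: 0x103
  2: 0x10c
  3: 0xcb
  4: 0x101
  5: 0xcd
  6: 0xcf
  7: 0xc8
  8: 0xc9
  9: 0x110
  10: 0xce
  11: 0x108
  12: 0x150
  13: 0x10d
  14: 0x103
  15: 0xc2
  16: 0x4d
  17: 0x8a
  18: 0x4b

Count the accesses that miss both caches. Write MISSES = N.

MISSES = 8

#0 0x107→b32/s0 MISS; vc=[]
#1 0x103→b32/s0 L1-HIT; vc=[]
#2 0x10c→b33/s1 MISS; vc=[]
#3 0xcb→b25/s1 MISS; vc=[33]
#4 0x101→b32/s0 L1-HIT; vc=[33]
#5 0xcd→b25/s1 L1-HIT; vc=[33]
#6 0xcf→b25/s1 L1-HIT; vc=[33]
#7 0xc8→b25/s1 L1-HIT; vc=[33]
#8 0xc9→b25/s1 L1-HIT; vc=[33]
#9 0x110→b34/s2 MISS; vc=[33]
#10 0xce→b25/s1 L1-HIT; vc=[33]
#11 0x108→b33/s1 VC-HIT; vc=[25]
#12 0x150→b42/s2 MISS; vc=[25,34]
#13 0x10d→b33/s1 L1-HIT; vc=[25,34]
#14 0x103→b32/s0 L1-HIT; vc=[25,34]
#15 0xc2→b24/s0 MISS; vc=[25,34,32]
#16 0x4d→b9/s1 MISS; vc=[25,34,32,33]
#17 0x8a→b17/s1 MISS; vc=[25,34,32,33,9]
#18 0x4b→b9/s1 VC-HIT; vc=[25,34,32,33,17]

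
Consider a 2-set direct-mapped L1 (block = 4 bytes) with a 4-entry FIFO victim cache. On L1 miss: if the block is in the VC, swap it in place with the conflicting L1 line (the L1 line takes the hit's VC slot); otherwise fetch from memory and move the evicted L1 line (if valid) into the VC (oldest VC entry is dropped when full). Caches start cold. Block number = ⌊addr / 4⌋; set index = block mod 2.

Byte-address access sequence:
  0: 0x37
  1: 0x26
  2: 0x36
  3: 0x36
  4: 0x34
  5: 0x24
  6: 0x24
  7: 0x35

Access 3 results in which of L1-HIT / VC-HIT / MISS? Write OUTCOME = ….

OUTCOME = L1-HIT

  [0] addr=0x37 blk=13 s=1: MISS | VC []
  [1] addr=0x26 blk=9 s=1: MISS | VC [13]
  [2] addr=0x36 blk=13 s=1: VC-HIT | VC [9]
  [3] addr=0x36 blk=13 s=1: L1-HIT | VC [9]
  [4] addr=0x34 blk=13 s=1: L1-HIT | VC [9]
  [5] addr=0x24 blk=9 s=1: VC-HIT | VC [13]
  [6] addr=0x24 blk=9 s=1: L1-HIT | VC [13]
  [7] addr=0x35 blk=13 s=1: VC-HIT | VC [9]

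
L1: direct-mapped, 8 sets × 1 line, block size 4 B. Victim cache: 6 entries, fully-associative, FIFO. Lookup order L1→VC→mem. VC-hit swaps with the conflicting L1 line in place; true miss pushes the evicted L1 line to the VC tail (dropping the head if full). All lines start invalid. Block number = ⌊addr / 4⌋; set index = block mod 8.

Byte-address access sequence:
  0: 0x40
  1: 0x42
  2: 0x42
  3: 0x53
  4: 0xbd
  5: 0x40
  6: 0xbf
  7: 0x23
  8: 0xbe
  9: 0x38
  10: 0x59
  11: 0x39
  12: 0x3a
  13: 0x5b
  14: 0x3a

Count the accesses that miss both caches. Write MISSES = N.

MISSES = 6

  [0] addr=0x40 blk=16 s=0: MISS | VC []
  [1] addr=0x42 blk=16 s=0: L1-HIT | VC []
  [2] addr=0x42 blk=16 s=0: L1-HIT | VC []
  [3] addr=0x53 blk=20 s=4: MISS | VC []
  [4] addr=0xbd blk=47 s=7: MISS | VC []
  [5] addr=0x40 blk=16 s=0: L1-HIT | VC []
  [6] addr=0xbf blk=47 s=7: L1-HIT | VC []
  [7] addr=0x23 blk=8 s=0: MISS | VC [16]
  [8] addr=0xbe blk=47 s=7: L1-HIT | VC [16]
  [9] addr=0x38 blk=14 s=6: MISS | VC [16]
  [10] addr=0x59 blk=22 s=6: MISS | VC [16, 14]
  [11] addr=0x39 blk=14 s=6: VC-HIT | VC [16, 22]
  [12] addr=0x3a blk=14 s=6: L1-HIT | VC [16, 22]
  [13] addr=0x5b blk=22 s=6: VC-HIT | VC [16, 14]
  [14] addr=0x3a blk=14 s=6: VC-HIT | VC [16, 22]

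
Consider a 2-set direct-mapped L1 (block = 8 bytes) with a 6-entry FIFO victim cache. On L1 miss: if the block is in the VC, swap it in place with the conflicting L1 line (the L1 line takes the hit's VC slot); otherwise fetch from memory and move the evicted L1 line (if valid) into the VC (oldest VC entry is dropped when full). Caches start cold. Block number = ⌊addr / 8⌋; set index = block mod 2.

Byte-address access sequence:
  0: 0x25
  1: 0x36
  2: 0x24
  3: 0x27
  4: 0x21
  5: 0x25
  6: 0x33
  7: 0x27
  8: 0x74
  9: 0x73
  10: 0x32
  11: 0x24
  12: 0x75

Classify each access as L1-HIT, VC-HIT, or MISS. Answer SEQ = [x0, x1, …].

SEQ = [MISS, MISS, VC-HIT, L1-HIT, L1-HIT, L1-HIT, VC-HIT, VC-HIT, MISS, L1-HIT, VC-HIT, VC-HIT, VC-HIT]

#0 0x25→b4/s0 MISS; vc=[]
#1 0x36→b6/s0 MISS; vc=[4]
#2 0x24→b4/s0 VC-HIT; vc=[6]
#3 0x27→b4/s0 L1-HIT; vc=[6]
#4 0x21→b4/s0 L1-HIT; vc=[6]
#5 0x25→b4/s0 L1-HIT; vc=[6]
#6 0x33→b6/s0 VC-HIT; vc=[4]
#7 0x27→b4/s0 VC-HIT; vc=[6]
#8 0x74→b14/s0 MISS; vc=[6,4]
#9 0x73→b14/s0 L1-HIT; vc=[6,4]
#10 0x32→b6/s0 VC-HIT; vc=[14,4]
#11 0x24→b4/s0 VC-HIT; vc=[14,6]
#12 0x75→b14/s0 VC-HIT; vc=[4,6]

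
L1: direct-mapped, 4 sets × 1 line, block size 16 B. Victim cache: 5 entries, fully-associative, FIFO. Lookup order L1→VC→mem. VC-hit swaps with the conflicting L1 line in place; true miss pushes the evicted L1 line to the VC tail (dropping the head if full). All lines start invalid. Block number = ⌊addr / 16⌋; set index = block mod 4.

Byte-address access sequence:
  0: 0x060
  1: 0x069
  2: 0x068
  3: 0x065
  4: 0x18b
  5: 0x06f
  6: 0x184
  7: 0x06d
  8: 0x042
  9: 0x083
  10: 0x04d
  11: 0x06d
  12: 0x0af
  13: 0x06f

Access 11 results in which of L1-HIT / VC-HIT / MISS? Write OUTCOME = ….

OUTCOME = L1-HIT

0: 0x60 (blk 6, set 2) → MISS  vc=[]
1: 0x69 (blk 6, set 2) → L1-HIT  vc=[]
2: 0x68 (blk 6, set 2) → L1-HIT  vc=[]
3: 0x65 (blk 6, set 2) → L1-HIT  vc=[]
4: 0x18b (blk 24, set 0) → MISS  vc=[]
5: 0x6f (blk 6, set 2) → L1-HIT  vc=[]
6: 0x184 (blk 24, set 0) → L1-HIT  vc=[]
7: 0x6d (blk 6, set 2) → L1-HIT  vc=[]
8: 0x42 (blk 4, set 0) → MISS  vc=[24]
9: 0x83 (blk 8, set 0) → MISS  vc=[24, 4]
10: 0x4d (blk 4, set 0) → VC-HIT  vc=[24, 8]
11: 0x6d (blk 6, set 2) → L1-HIT  vc=[24, 8]
12: 0xaf (blk 10, set 2) → MISS  vc=[24, 8, 6]
13: 0x6f (blk 6, set 2) → VC-HIT  vc=[24, 8, 10]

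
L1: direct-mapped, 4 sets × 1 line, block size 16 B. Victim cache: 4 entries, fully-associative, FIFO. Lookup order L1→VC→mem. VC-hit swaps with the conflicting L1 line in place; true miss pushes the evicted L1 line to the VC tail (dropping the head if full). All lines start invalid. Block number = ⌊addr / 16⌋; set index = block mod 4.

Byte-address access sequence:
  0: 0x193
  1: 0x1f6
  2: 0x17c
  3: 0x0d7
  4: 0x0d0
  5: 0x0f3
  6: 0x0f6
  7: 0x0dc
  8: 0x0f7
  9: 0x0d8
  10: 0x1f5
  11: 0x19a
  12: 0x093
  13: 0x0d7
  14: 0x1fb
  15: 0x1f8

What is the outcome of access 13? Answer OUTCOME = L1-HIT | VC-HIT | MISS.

0: 0x193 (blk 25, set 1) → MISS  vc=[]
1: 0x1f6 (blk 31, set 3) → MISS  vc=[]
2: 0x17c (blk 23, set 3) → MISS  vc=[31]
3: 0xd7 (blk 13, set 1) → MISS  vc=[31, 25]
4: 0xd0 (blk 13, set 1) → L1-HIT  vc=[31, 25]
5: 0xf3 (blk 15, set 3) → MISS  vc=[31, 25, 23]
6: 0xf6 (blk 15, set 3) → L1-HIT  vc=[31, 25, 23]
7: 0xdc (blk 13, set 1) → L1-HIT  vc=[31, 25, 23]
8: 0xf7 (blk 15, set 3) → L1-HIT  vc=[31, 25, 23]
9: 0xd8 (blk 13, set 1) → L1-HIT  vc=[31, 25, 23]
10: 0x1f5 (blk 31, set 3) → VC-HIT  vc=[15, 25, 23]
11: 0x19a (blk 25, set 1) → VC-HIT  vc=[15, 13, 23]
12: 0x93 (blk 9, set 1) → MISS  vc=[15, 13, 23, 25]
13: 0xd7 (blk 13, set 1) → VC-HIT  vc=[15, 9, 23, 25]
14: 0x1fb (blk 31, set 3) → L1-HIT  vc=[15, 9, 23, 25]
15: 0x1f8 (blk 31, set 3) → L1-HIT  vc=[15, 9, 23, 25]

OUTCOME = VC-HIT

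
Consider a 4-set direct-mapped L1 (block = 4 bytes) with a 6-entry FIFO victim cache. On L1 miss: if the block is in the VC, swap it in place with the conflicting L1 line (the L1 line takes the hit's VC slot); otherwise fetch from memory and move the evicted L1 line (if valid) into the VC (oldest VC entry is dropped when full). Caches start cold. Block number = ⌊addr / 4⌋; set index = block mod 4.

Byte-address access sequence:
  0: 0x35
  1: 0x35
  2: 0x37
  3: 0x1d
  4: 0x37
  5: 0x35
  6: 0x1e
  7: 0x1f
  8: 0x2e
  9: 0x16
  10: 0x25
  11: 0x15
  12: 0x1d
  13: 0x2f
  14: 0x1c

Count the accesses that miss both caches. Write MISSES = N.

MISSES = 5

  [0] addr=0x35 blk=13 s=1: MISS | VC []
  [1] addr=0x35 blk=13 s=1: L1-HIT | VC []
  [2] addr=0x37 blk=13 s=1: L1-HIT | VC []
  [3] addr=0x1d blk=7 s=3: MISS | VC []
  [4] addr=0x37 blk=13 s=1: L1-HIT | VC []
  [5] addr=0x35 blk=13 s=1: L1-HIT | VC []
  [6] addr=0x1e blk=7 s=3: L1-HIT | VC []
  [7] addr=0x1f blk=7 s=3: L1-HIT | VC []
  [8] addr=0x2e blk=11 s=3: MISS | VC [7]
  [9] addr=0x16 blk=5 s=1: MISS | VC [7, 13]
  [10] addr=0x25 blk=9 s=1: MISS | VC [7, 13, 5]
  [11] addr=0x15 blk=5 s=1: VC-HIT | VC [7, 13, 9]
  [12] addr=0x1d blk=7 s=3: VC-HIT | VC [11, 13, 9]
  [13] addr=0x2f blk=11 s=3: VC-HIT | VC [7, 13, 9]
  [14] addr=0x1c blk=7 s=3: VC-HIT | VC [11, 13, 9]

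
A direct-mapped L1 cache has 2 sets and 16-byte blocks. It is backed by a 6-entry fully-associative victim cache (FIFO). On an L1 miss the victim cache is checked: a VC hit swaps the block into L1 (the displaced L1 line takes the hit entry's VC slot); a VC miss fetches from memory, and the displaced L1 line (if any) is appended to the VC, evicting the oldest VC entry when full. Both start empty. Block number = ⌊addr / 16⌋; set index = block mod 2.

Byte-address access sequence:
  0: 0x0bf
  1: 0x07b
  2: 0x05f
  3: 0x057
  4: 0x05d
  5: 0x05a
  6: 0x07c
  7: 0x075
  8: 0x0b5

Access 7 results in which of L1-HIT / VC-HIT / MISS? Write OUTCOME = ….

  [0] addr=0xbf blk=11 s=1: MISS | VC []
  [1] addr=0x7b blk=7 s=1: MISS | VC [11]
  [2] addr=0x5f blk=5 s=1: MISS | VC [11, 7]
  [3] addr=0x57 blk=5 s=1: L1-HIT | VC [11, 7]
  [4] addr=0x5d blk=5 s=1: L1-HIT | VC [11, 7]
  [5] addr=0x5a blk=5 s=1: L1-HIT | VC [11, 7]
  [6] addr=0x7c blk=7 s=1: VC-HIT | VC [11, 5]
  [7] addr=0x75 blk=7 s=1: L1-HIT | VC [11, 5]
  [8] addr=0xb5 blk=11 s=1: VC-HIT | VC [7, 5]

OUTCOME = L1-HIT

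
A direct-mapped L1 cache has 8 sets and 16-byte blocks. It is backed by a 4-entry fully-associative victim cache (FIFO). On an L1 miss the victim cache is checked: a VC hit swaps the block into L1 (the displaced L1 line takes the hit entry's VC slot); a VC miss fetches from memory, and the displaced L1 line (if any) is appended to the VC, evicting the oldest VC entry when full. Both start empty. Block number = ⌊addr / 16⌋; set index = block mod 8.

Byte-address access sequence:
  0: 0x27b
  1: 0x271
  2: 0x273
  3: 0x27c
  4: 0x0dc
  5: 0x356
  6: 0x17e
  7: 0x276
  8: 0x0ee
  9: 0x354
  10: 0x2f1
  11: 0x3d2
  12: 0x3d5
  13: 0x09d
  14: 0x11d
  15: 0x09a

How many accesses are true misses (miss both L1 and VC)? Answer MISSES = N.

MISSES = 9

  [0] addr=0x27b blk=39 s=7: MISS | VC []
  [1] addr=0x271 blk=39 s=7: L1-HIT | VC []
  [2] addr=0x273 blk=39 s=7: L1-HIT | VC []
  [3] addr=0x27c blk=39 s=7: L1-HIT | VC []
  [4] addr=0xdc blk=13 s=5: MISS | VC []
  [5] addr=0x356 blk=53 s=5: MISS | VC [13]
  [6] addr=0x17e blk=23 s=7: MISS | VC [13, 39]
  [7] addr=0x276 blk=39 s=7: VC-HIT | VC [13, 23]
  [8] addr=0xee blk=14 s=6: MISS | VC [13, 23]
  [9] addr=0x354 blk=53 s=5: L1-HIT | VC [13, 23]
  [10] addr=0x2f1 blk=47 s=7: MISS | VC [13, 23, 39]
  [11] addr=0x3d2 blk=61 s=5: MISS | VC [13, 23, 39, 53]
  [12] addr=0x3d5 blk=61 s=5: L1-HIT | VC [13, 23, 39, 53]
  [13] addr=0x9d blk=9 s=1: MISS | VC [13, 23, 39, 53]
  [14] addr=0x11d blk=17 s=1: MISS | VC [23, 39, 53, 9]
  [15] addr=0x9a blk=9 s=1: VC-HIT | VC [23, 39, 53, 17]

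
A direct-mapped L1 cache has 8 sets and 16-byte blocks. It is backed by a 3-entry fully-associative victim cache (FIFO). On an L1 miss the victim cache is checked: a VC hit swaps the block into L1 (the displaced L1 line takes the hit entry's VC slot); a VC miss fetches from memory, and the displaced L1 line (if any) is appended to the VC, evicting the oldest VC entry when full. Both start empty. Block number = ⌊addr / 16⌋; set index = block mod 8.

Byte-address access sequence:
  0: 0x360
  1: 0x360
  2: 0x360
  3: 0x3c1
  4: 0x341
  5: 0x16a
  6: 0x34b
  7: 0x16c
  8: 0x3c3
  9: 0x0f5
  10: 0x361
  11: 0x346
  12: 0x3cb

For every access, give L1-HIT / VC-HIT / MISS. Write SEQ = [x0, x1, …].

SEQ = [MISS, L1-HIT, L1-HIT, MISS, MISS, MISS, L1-HIT, L1-HIT, VC-HIT, MISS, VC-HIT, VC-HIT, VC-HIT]

  [0] addr=0x360 blk=54 s=6: MISS | VC []
  [1] addr=0x360 blk=54 s=6: L1-HIT | VC []
  [2] addr=0x360 blk=54 s=6: L1-HIT | VC []
  [3] addr=0x3c1 blk=60 s=4: MISS | VC []
  [4] addr=0x341 blk=52 s=4: MISS | VC [60]
  [5] addr=0x16a blk=22 s=6: MISS | VC [60, 54]
  [6] addr=0x34b blk=52 s=4: L1-HIT | VC [60, 54]
  [7] addr=0x16c blk=22 s=6: L1-HIT | VC [60, 54]
  [8] addr=0x3c3 blk=60 s=4: VC-HIT | VC [52, 54]
  [9] addr=0xf5 blk=15 s=7: MISS | VC [52, 54]
  [10] addr=0x361 blk=54 s=6: VC-HIT | VC [52, 22]
  [11] addr=0x346 blk=52 s=4: VC-HIT | VC [60, 22]
  [12] addr=0x3cb blk=60 s=4: VC-HIT | VC [52, 22]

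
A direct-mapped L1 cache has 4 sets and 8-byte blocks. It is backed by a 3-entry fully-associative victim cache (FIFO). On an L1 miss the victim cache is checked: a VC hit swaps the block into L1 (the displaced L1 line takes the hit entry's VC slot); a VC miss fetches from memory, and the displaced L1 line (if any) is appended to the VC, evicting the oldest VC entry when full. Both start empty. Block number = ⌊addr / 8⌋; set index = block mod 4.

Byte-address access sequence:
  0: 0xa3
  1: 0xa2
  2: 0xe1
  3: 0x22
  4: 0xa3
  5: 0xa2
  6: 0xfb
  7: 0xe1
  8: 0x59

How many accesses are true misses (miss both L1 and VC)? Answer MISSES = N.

MISSES = 5

0: 0xa3 (blk 20, set 0) → MISS  vc=[]
1: 0xa2 (blk 20, set 0) → L1-HIT  vc=[]
2: 0xe1 (blk 28, set 0) → MISS  vc=[20]
3: 0x22 (blk 4, set 0) → MISS  vc=[20, 28]
4: 0xa3 (blk 20, set 0) → VC-HIT  vc=[4, 28]
5: 0xa2 (blk 20, set 0) → L1-HIT  vc=[4, 28]
6: 0xfb (blk 31, set 3) → MISS  vc=[4, 28]
7: 0xe1 (blk 28, set 0) → VC-HIT  vc=[4, 20]
8: 0x59 (blk 11, set 3) → MISS  vc=[4, 20, 31]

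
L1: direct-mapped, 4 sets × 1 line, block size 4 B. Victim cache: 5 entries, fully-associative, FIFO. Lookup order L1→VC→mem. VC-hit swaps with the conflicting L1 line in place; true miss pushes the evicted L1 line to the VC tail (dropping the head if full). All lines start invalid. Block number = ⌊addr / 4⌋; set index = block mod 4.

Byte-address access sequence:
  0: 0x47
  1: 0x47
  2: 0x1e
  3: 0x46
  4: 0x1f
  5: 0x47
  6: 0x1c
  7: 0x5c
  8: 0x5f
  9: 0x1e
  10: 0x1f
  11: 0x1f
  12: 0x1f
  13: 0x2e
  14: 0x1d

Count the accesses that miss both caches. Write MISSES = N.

MISSES = 4

  [0] addr=0x47 blk=17 s=1: MISS | VC []
  [1] addr=0x47 blk=17 s=1: L1-HIT | VC []
  [2] addr=0x1e blk=7 s=3: MISS | VC []
  [3] addr=0x46 blk=17 s=1: L1-HIT | VC []
  [4] addr=0x1f blk=7 s=3: L1-HIT | VC []
  [5] addr=0x47 blk=17 s=1: L1-HIT | VC []
  [6] addr=0x1c blk=7 s=3: L1-HIT | VC []
  [7] addr=0x5c blk=23 s=3: MISS | VC [7]
  [8] addr=0x5f blk=23 s=3: L1-HIT | VC [7]
  [9] addr=0x1e blk=7 s=3: VC-HIT | VC [23]
  [10] addr=0x1f blk=7 s=3: L1-HIT | VC [23]
  [11] addr=0x1f blk=7 s=3: L1-HIT | VC [23]
  [12] addr=0x1f blk=7 s=3: L1-HIT | VC [23]
  [13] addr=0x2e blk=11 s=3: MISS | VC [23, 7]
  [14] addr=0x1d blk=7 s=3: VC-HIT | VC [23, 11]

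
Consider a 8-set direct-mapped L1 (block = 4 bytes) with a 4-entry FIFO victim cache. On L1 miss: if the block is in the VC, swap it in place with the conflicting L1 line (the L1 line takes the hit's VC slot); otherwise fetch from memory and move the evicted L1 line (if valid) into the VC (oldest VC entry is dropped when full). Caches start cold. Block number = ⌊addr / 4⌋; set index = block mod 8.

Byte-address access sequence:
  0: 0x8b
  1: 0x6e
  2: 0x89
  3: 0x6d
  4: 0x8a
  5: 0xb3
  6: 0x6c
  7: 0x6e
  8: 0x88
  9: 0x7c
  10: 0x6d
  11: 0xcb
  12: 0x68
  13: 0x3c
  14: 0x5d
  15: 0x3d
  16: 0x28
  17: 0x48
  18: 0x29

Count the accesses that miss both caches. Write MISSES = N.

#0 0x8b→b34/s2 MISS; vc=[]
#1 0x6e→b27/s3 MISS; vc=[]
#2 0x89→b34/s2 L1-HIT; vc=[]
#3 0x6d→b27/s3 L1-HIT; vc=[]
#4 0x8a→b34/s2 L1-HIT; vc=[]
#5 0xb3→b44/s4 MISS; vc=[]
#6 0x6c→b27/s3 L1-HIT; vc=[]
#7 0x6e→b27/s3 L1-HIT; vc=[]
#8 0x88→b34/s2 L1-HIT; vc=[]
#9 0x7c→b31/s7 MISS; vc=[]
#10 0x6d→b27/s3 L1-HIT; vc=[]
#11 0xcb→b50/s2 MISS; vc=[34]
#12 0x68→b26/s2 MISS; vc=[34,50]
#13 0x3c→b15/s7 MISS; vc=[34,50,31]
#14 0x5d→b23/s7 MISS; vc=[34,50,31,15]
#15 0x3d→b15/s7 VC-HIT; vc=[34,50,31,23]
#16 0x28→b10/s2 MISS; vc=[50,31,23,26]
#17 0x48→b18/s2 MISS; vc=[31,23,26,10]
#18 0x29→b10/s2 VC-HIT; vc=[31,23,26,18]

MISSES = 10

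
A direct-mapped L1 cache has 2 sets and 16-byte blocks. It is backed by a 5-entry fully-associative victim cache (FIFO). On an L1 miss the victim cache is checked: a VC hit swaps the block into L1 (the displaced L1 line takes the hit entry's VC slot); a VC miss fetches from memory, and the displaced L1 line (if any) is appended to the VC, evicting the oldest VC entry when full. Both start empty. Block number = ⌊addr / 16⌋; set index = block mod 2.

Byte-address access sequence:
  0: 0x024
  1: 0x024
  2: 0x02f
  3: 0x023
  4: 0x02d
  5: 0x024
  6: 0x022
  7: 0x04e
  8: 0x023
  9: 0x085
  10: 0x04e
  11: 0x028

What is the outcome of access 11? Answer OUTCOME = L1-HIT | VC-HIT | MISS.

OUTCOME = VC-HIT

0: 0x24 (blk 2, set 0) → MISS  vc=[]
1: 0x24 (blk 2, set 0) → L1-HIT  vc=[]
2: 0x2f (blk 2, set 0) → L1-HIT  vc=[]
3: 0x23 (blk 2, set 0) → L1-HIT  vc=[]
4: 0x2d (blk 2, set 0) → L1-HIT  vc=[]
5: 0x24 (blk 2, set 0) → L1-HIT  vc=[]
6: 0x22 (blk 2, set 0) → L1-HIT  vc=[]
7: 0x4e (blk 4, set 0) → MISS  vc=[2]
8: 0x23 (blk 2, set 0) → VC-HIT  vc=[4]
9: 0x85 (blk 8, set 0) → MISS  vc=[4, 2]
10: 0x4e (blk 4, set 0) → VC-HIT  vc=[8, 2]
11: 0x28 (blk 2, set 0) → VC-HIT  vc=[8, 4]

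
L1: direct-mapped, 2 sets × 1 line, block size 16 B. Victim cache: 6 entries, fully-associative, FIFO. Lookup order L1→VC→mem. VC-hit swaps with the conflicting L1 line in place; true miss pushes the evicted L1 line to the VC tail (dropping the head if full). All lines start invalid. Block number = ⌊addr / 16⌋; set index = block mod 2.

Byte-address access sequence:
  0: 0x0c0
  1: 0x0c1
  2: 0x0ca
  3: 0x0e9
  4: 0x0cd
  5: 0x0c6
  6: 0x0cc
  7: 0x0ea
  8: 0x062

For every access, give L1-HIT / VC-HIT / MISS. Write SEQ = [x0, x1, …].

SEQ = [MISS, L1-HIT, L1-HIT, MISS, VC-HIT, L1-HIT, L1-HIT, VC-HIT, MISS]

#0 0xc0→b12/s0 MISS; vc=[]
#1 0xc1→b12/s0 L1-HIT; vc=[]
#2 0xca→b12/s0 L1-HIT; vc=[]
#3 0xe9→b14/s0 MISS; vc=[12]
#4 0xcd→b12/s0 VC-HIT; vc=[14]
#5 0xc6→b12/s0 L1-HIT; vc=[14]
#6 0xcc→b12/s0 L1-HIT; vc=[14]
#7 0xea→b14/s0 VC-HIT; vc=[12]
#8 0x62→b6/s0 MISS; vc=[12,14]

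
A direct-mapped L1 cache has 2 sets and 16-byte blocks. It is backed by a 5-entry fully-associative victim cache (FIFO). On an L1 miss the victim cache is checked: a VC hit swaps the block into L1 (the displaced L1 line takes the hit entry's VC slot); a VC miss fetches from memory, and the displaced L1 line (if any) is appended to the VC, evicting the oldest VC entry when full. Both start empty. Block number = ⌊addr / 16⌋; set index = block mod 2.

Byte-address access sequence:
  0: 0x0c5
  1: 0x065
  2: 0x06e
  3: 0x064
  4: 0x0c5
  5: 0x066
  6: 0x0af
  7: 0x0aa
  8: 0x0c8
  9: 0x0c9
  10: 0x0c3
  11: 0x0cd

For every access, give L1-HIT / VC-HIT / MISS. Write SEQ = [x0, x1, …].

SEQ = [MISS, MISS, L1-HIT, L1-HIT, VC-HIT, VC-HIT, MISS, L1-HIT, VC-HIT, L1-HIT, L1-HIT, L1-HIT]

  [0] addr=0xc5 blk=12 s=0: MISS | VC []
  [1] addr=0x65 blk=6 s=0: MISS | VC [12]
  [2] addr=0x6e blk=6 s=0: L1-HIT | VC [12]
  [3] addr=0x64 blk=6 s=0: L1-HIT | VC [12]
  [4] addr=0xc5 blk=12 s=0: VC-HIT | VC [6]
  [5] addr=0x66 blk=6 s=0: VC-HIT | VC [12]
  [6] addr=0xaf blk=10 s=0: MISS | VC [12, 6]
  [7] addr=0xaa blk=10 s=0: L1-HIT | VC [12, 6]
  [8] addr=0xc8 blk=12 s=0: VC-HIT | VC [10, 6]
  [9] addr=0xc9 blk=12 s=0: L1-HIT | VC [10, 6]
  [10] addr=0xc3 blk=12 s=0: L1-HIT | VC [10, 6]
  [11] addr=0xcd blk=12 s=0: L1-HIT | VC [10, 6]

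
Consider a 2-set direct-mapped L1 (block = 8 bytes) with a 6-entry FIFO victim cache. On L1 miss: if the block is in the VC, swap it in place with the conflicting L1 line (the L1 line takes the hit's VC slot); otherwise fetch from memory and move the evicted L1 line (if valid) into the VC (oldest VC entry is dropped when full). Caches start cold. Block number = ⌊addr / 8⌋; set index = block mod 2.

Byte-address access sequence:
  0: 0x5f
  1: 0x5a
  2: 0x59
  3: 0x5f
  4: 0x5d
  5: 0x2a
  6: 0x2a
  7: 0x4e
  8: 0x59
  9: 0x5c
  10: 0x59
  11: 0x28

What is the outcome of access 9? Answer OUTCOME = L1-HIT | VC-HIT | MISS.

  [0] addr=0x5f blk=11 s=1: MISS | VC []
  [1] addr=0x5a blk=11 s=1: L1-HIT | VC []
  [2] addr=0x59 blk=11 s=1: L1-HIT | VC []
  [3] addr=0x5f blk=11 s=1: L1-HIT | VC []
  [4] addr=0x5d blk=11 s=1: L1-HIT | VC []
  [5] addr=0x2a blk=5 s=1: MISS | VC [11]
  [6] addr=0x2a blk=5 s=1: L1-HIT | VC [11]
  [7] addr=0x4e blk=9 s=1: MISS | VC [11, 5]
  [8] addr=0x59 blk=11 s=1: VC-HIT | VC [9, 5]
  [9] addr=0x5c blk=11 s=1: L1-HIT | VC [9, 5]
  [10] addr=0x59 blk=11 s=1: L1-HIT | VC [9, 5]
  [11] addr=0x28 blk=5 s=1: VC-HIT | VC [9, 11]

OUTCOME = L1-HIT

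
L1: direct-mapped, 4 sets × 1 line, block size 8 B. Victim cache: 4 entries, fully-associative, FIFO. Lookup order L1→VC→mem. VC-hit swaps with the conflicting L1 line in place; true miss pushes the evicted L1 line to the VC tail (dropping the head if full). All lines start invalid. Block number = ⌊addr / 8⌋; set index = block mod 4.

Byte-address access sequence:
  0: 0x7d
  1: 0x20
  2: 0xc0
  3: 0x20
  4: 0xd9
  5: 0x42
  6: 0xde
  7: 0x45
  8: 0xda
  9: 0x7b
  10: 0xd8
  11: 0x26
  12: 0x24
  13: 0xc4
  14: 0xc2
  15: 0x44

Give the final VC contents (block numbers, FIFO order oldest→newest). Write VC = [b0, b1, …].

VC = [4, 15, 24]

  [0] addr=0x7d blk=15 s=3: MISS | VC []
  [1] addr=0x20 blk=4 s=0: MISS | VC []
  [2] addr=0xc0 blk=24 s=0: MISS | VC [4]
  [3] addr=0x20 blk=4 s=0: VC-HIT | VC [24]
  [4] addr=0xd9 blk=27 s=3: MISS | VC [24, 15]
  [5] addr=0x42 blk=8 s=0: MISS | VC [24, 15, 4]
  [6] addr=0xde blk=27 s=3: L1-HIT | VC [24, 15, 4]
  [7] addr=0x45 blk=8 s=0: L1-HIT | VC [24, 15, 4]
  [8] addr=0xda blk=27 s=3: L1-HIT | VC [24, 15, 4]
  [9] addr=0x7b blk=15 s=3: VC-HIT | VC [24, 27, 4]
  [10] addr=0xd8 blk=27 s=3: VC-HIT | VC [24, 15, 4]
  [11] addr=0x26 blk=4 s=0: VC-HIT | VC [24, 15, 8]
  [12] addr=0x24 blk=4 s=0: L1-HIT | VC [24, 15, 8]
  [13] addr=0xc4 blk=24 s=0: VC-HIT | VC [4, 15, 8]
  [14] addr=0xc2 blk=24 s=0: L1-HIT | VC [4, 15, 8]
  [15] addr=0x44 blk=8 s=0: VC-HIT | VC [4, 15, 24]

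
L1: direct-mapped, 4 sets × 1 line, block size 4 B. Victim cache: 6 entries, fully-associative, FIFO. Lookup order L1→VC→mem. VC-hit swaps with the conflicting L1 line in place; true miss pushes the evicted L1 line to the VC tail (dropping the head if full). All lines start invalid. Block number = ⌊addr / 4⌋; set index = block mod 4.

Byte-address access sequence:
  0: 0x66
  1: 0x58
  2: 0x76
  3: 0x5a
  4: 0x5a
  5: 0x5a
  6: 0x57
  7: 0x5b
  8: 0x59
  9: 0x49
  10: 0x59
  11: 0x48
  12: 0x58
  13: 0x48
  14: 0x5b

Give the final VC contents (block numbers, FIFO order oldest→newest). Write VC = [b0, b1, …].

  [0] addr=0x66 blk=25 s=1: MISS | VC []
  [1] addr=0x58 blk=22 s=2: MISS | VC []
  [2] addr=0x76 blk=29 s=1: MISS | VC [25]
  [3] addr=0x5a blk=22 s=2: L1-HIT | VC [25]
  [4] addr=0x5a blk=22 s=2: L1-HIT | VC [25]
  [5] addr=0x5a blk=22 s=2: L1-HIT | VC [25]
  [6] addr=0x57 blk=21 s=1: MISS | VC [25, 29]
  [7] addr=0x5b blk=22 s=2: L1-HIT | VC [25, 29]
  [8] addr=0x59 blk=22 s=2: L1-HIT | VC [25, 29]
  [9] addr=0x49 blk=18 s=2: MISS | VC [25, 29, 22]
  [10] addr=0x59 blk=22 s=2: VC-HIT | VC [25, 29, 18]
  [11] addr=0x48 blk=18 s=2: VC-HIT | VC [25, 29, 22]
  [12] addr=0x58 blk=22 s=2: VC-HIT | VC [25, 29, 18]
  [13] addr=0x48 blk=18 s=2: VC-HIT | VC [25, 29, 22]
  [14] addr=0x5b blk=22 s=2: VC-HIT | VC [25, 29, 18]

VC = [25, 29, 18]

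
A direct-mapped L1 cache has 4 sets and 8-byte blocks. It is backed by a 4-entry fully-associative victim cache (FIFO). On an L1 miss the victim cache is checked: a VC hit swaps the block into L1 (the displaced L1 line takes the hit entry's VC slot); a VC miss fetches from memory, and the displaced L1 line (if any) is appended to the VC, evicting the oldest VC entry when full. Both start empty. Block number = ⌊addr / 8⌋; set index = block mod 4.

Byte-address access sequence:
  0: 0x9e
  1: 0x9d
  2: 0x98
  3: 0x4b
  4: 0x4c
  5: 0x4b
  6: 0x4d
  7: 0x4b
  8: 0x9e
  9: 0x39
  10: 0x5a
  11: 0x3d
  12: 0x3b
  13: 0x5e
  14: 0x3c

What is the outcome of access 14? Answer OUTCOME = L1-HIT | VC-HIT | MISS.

  [0] addr=0x9e blk=19 s=3: MISS | VC []
  [1] addr=0x9d blk=19 s=3: L1-HIT | VC []
  [2] addr=0x98 blk=19 s=3: L1-HIT | VC []
  [3] addr=0x4b blk=9 s=1: MISS | VC []
  [4] addr=0x4c blk=9 s=1: L1-HIT | VC []
  [5] addr=0x4b blk=9 s=1: L1-HIT | VC []
  [6] addr=0x4d blk=9 s=1: L1-HIT | VC []
  [7] addr=0x4b blk=9 s=1: L1-HIT | VC []
  [8] addr=0x9e blk=19 s=3: L1-HIT | VC []
  [9] addr=0x39 blk=7 s=3: MISS | VC [19]
  [10] addr=0x5a blk=11 s=3: MISS | VC [19, 7]
  [11] addr=0x3d blk=7 s=3: VC-HIT | VC [19, 11]
  [12] addr=0x3b blk=7 s=3: L1-HIT | VC [19, 11]
  [13] addr=0x5e blk=11 s=3: VC-HIT | VC [19, 7]
  [14] addr=0x3c blk=7 s=3: VC-HIT | VC [19, 11]

OUTCOME = VC-HIT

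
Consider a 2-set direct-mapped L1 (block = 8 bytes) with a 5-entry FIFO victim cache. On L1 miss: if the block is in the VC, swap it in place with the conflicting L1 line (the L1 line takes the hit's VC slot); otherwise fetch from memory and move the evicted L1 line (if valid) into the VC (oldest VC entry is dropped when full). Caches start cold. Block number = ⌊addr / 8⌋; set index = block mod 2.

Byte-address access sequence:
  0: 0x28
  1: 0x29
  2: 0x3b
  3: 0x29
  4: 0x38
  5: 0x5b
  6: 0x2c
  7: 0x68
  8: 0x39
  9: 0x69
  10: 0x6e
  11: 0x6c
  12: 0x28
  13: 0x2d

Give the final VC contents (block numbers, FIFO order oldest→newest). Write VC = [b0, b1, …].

0: 0x28 (blk 5, set 1) → MISS  vc=[]
1: 0x29 (blk 5, set 1) → L1-HIT  vc=[]
2: 0x3b (blk 7, set 1) → MISS  vc=[5]
3: 0x29 (blk 5, set 1) → VC-HIT  vc=[7]
4: 0x38 (blk 7, set 1) → VC-HIT  vc=[5]
5: 0x5b (blk 11, set 1) → MISS  vc=[5, 7]
6: 0x2c (blk 5, set 1) → VC-HIT  vc=[11, 7]
7: 0x68 (blk 13, set 1) → MISS  vc=[11, 7, 5]
8: 0x39 (blk 7, set 1) → VC-HIT  vc=[11, 13, 5]
9: 0x69 (blk 13, set 1) → VC-HIT  vc=[11, 7, 5]
10: 0x6e (blk 13, set 1) → L1-HIT  vc=[11, 7, 5]
11: 0x6c (blk 13, set 1) → L1-HIT  vc=[11, 7, 5]
12: 0x28 (blk 5, set 1) → VC-HIT  vc=[11, 7, 13]
13: 0x2d (blk 5, set 1) → L1-HIT  vc=[11, 7, 13]

VC = [11, 7, 13]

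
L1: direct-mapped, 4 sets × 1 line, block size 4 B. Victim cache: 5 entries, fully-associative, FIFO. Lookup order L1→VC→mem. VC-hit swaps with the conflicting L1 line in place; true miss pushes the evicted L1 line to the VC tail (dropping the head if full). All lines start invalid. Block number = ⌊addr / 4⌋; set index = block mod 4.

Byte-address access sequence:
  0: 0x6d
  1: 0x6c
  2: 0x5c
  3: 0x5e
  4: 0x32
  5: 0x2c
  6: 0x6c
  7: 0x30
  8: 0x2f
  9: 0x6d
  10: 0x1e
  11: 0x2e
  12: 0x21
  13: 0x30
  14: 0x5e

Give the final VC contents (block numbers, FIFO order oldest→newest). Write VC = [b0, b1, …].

VC = [7, 11, 27, 8]

#0 0x6d→b27/s3 MISS; vc=[]
#1 0x6c→b27/s3 L1-HIT; vc=[]
#2 0x5c→b23/s3 MISS; vc=[27]
#3 0x5e→b23/s3 L1-HIT; vc=[27]
#4 0x32→b12/s0 MISS; vc=[27]
#5 0x2c→b11/s3 MISS; vc=[27,23]
#6 0x6c→b27/s3 VC-HIT; vc=[11,23]
#7 0x30→b12/s0 L1-HIT; vc=[11,23]
#8 0x2f→b11/s3 VC-HIT; vc=[27,23]
#9 0x6d→b27/s3 VC-HIT; vc=[11,23]
#10 0x1e→b7/s3 MISS; vc=[11,23,27]
#11 0x2e→b11/s3 VC-HIT; vc=[7,23,27]
#12 0x21→b8/s0 MISS; vc=[7,23,27,12]
#13 0x30→b12/s0 VC-HIT; vc=[7,23,27,8]
#14 0x5e→b23/s3 VC-HIT; vc=[7,11,27,8]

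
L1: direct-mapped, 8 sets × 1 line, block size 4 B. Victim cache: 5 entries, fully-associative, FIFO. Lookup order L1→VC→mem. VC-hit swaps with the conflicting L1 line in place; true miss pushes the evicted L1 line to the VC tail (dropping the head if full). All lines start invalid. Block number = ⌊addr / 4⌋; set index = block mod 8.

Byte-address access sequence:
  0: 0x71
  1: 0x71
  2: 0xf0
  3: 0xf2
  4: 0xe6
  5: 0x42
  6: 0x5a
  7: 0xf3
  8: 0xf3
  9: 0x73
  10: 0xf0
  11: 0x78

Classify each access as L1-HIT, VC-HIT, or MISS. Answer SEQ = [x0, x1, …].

  [0] addr=0x71 blk=28 s=4: MISS | VC []
  [1] addr=0x71 blk=28 s=4: L1-HIT | VC []
  [2] addr=0xf0 blk=60 s=4: MISS | VC [28]
  [3] addr=0xf2 blk=60 s=4: L1-HIT | VC [28]
  [4] addr=0xe6 blk=57 s=1: MISS | VC [28]
  [5] addr=0x42 blk=16 s=0: MISS | VC [28]
  [6] addr=0x5a blk=22 s=6: MISS | VC [28]
  [7] addr=0xf3 blk=60 s=4: L1-HIT | VC [28]
  [8] addr=0xf3 blk=60 s=4: L1-HIT | VC [28]
  [9] addr=0x73 blk=28 s=4: VC-HIT | VC [60]
  [10] addr=0xf0 blk=60 s=4: VC-HIT | VC [28]
  [11] addr=0x78 blk=30 s=6: MISS | VC [28, 22]

SEQ = [MISS, L1-HIT, MISS, L1-HIT, MISS, MISS, MISS, L1-HIT, L1-HIT, VC-HIT, VC-HIT, MISS]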